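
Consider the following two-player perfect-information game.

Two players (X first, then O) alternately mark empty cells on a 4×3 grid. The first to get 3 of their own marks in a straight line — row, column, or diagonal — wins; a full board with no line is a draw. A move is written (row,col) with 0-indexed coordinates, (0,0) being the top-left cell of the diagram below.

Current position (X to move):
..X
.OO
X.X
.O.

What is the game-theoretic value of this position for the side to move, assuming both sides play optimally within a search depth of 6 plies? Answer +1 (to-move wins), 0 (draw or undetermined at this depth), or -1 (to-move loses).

[..X/.OO/X.X/.O.] X move#1: (0,0):-1/X.X/.OO/X.X/.O., (0,1):-1/.XX/.OO/X.X/.O., (1,0):-1/..X/XOO/X.X/.O., (2,1):+1/..X/.OO/XXX/.O.*, (3,0):-1/..X/.OO/X.X/XO., (3,2):-1/..X/.OO/X.X/.OX
[..X/.OO/XXX/.O.] end (terminal -1, O#2); searched ..X/.OO/X.X/.O. to 6

value(..X/.OO/X.X/.O., X) = +1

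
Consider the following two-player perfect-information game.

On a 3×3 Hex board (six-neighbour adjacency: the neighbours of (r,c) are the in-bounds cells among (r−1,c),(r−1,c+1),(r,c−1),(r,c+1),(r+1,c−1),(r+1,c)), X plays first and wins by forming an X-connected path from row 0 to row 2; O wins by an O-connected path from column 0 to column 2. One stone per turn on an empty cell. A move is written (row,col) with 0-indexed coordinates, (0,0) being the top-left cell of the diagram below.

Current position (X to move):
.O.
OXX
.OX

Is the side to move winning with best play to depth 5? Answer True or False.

X winning at [.O./OXX/.OX]: True

p1 X@[.O./OXX/.OX]: (0,0)[XO./OXX/.OX]-1 (0,2)[.OX/OXX/.OX]+1* (2,0)[.O./OXX/XOX]-1
p2 O@[.OX/OXX/.OX] terminal -1; root [.O./OXX/.OX] d5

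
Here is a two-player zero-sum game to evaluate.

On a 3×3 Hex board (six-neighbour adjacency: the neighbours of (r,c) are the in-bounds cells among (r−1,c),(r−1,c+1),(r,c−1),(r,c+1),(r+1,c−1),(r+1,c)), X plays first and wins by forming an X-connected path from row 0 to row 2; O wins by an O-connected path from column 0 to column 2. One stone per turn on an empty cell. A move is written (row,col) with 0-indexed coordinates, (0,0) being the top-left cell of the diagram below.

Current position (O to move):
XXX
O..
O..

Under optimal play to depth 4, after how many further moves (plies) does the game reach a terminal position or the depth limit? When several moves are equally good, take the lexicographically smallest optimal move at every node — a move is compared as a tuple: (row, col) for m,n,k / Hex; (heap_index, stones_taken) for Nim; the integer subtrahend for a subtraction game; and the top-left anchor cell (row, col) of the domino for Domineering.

ply 1, O at XXX/O../O.. | (1,1)=-1→XXX/OO./O..; (1,2)=+1→XXX/O.O/O..*; (2,1)=+1→XXX/O../OO.; (2,2)=-1→XXX/O../O.O
ply 2, X at XXX/O.O/O.. | (1,1)=-1→XXX/OXO/O..*; (2,1)=-1→XXX/O.O/OX.; (2,2)=-1→XXX/O.O/O.X
ply 3, O at XXX/OXO/O.. | (2,1)=+1→XXX/OXO/OO.*; (2,2)=-1→XXX/OXO/O.O
ply 4: XXX/OXO/OO. is terminal -1 (X); from XXX/O../O.. depth 4

PV length from [XXX/O../O..]: 3 plies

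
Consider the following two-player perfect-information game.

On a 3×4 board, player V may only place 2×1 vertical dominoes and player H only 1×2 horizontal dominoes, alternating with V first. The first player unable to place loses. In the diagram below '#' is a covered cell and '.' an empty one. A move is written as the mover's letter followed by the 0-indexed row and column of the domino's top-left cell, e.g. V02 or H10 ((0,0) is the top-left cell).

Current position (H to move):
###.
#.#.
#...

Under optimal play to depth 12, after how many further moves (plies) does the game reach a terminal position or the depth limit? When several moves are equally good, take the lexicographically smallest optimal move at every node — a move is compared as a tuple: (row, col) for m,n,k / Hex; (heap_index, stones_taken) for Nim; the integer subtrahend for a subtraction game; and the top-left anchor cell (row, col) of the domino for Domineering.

PV length from [###./#.#./#...]: 2 plies

[###./#.#./#...] H move#1: H21:-1/###./#.#./###.*, H22:-1/###./#.#./#.##
[###./#.#./###.] V move#2: V03:+1/####/#.##/###.*, V13:+1/###./#.##/####
[####/#.##/###.] end (terminal -1, H#3); searched ###./#.#./#... to 12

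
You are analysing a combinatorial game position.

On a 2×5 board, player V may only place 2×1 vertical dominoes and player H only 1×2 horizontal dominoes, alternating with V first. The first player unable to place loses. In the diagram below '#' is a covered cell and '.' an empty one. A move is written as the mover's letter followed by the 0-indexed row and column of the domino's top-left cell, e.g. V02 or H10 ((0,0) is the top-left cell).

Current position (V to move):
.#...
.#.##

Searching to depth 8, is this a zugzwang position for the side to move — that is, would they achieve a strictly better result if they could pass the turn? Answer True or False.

zugzwang(.#.../.#.##, V) = False

[.#.../.#.##] V move#1: V00:-1/##.../##.##, V02:+1/.##../.####*
[.##../.####] H move#2: H03:-1/.####/.####*
[.####/.####] V move#3: V00:+1/#####/#####*
[#####/#####] end (terminal -1, H#4); searched .#.../.#.## to 8
suppose V passes — search the same position with H to move:
pass> [.#.../.#.##] H move#1: H02:-1/.###./.#.##*, H03:-1/.#.##/.#.##
pass> [.###./.#.##] V move#2: V00:+1/####./##.##*
pass> [####./##.##] end (terminal -1, H#3); searched .#.../.#.## to 8
for V: play +1, pass +1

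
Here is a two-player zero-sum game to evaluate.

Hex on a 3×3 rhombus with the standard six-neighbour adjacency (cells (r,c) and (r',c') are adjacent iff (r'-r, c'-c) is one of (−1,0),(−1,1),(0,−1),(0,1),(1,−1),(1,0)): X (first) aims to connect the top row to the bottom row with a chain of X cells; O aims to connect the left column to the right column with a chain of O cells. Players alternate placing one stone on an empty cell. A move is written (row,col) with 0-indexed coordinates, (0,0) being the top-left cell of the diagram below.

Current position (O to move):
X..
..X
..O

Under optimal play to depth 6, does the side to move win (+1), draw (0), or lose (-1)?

ply 1, O at X../..X/..O | (0,1)=-1→XO./..X/..O; (0,2)=-1→X.O/..X/..O; (1,0)=-1→X../O.X/..O; (1,1)=+1→X../.OX/..O*; (2,0)=-1→X../..X/O.O; (2,1)=-1→X../..X/.OO
ply 2, X at X../.OX/..O | (0,1)=-1→XX./.OX/..O*; (0,2)=-1→X.X/.OX/..O; (1,0)=-1→X../XOX/..O; (2,0)=-1→X../.OX/X.O; (2,1)=-1→X../.OX/.XO
ply 3, O at XX./.OX/..O | (0,2)=+1→XXO/.OX/..O*; (1,0)=+1→XX./OOX/..O; (2,0)=+1→XX./.OX/O.O; (2,1)=+1→XX./.OX/.OO
ply 4, X at XXO/.OX/..O | (1,0)=-1→XXO/XOX/..O*; (2,0)=-1→XXO/.OX/X.O; (2,1)=-1→XXO/.OX/.XO
ply 5, O at XXO/XOX/..O | (2,0)=+1→XXO/XOX/O.O*; (2,1)=-1→XXO/XOX/.OO
ply 6: XXO/XOX/O.O is terminal -1 (X); from X../..X/..O depth 6

value(X../..X/..O, O) = +1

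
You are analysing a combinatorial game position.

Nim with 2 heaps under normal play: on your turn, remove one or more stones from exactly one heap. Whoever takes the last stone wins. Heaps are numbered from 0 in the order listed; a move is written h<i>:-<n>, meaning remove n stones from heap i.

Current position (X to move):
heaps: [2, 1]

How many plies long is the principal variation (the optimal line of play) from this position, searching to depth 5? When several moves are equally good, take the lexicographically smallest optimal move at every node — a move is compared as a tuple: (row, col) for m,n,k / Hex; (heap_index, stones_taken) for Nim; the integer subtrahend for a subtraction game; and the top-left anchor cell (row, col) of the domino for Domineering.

PV length from [(2,1)]: 3 plies

ply 1, X at (2,1) | h0:-1=+1→(1,1)*; h0:-2=-1→(0,1); h1:-1=-1→(2,0)
ply 2, O at (1,1) | h0:-1=-1→(0,1)*; h1:-1=-1→(1,0)
ply 3, X at (0,1) | h1:-1=+1→(0,0)*
ply 4: (0,0) is terminal -1 (O); from (2,1) depth 5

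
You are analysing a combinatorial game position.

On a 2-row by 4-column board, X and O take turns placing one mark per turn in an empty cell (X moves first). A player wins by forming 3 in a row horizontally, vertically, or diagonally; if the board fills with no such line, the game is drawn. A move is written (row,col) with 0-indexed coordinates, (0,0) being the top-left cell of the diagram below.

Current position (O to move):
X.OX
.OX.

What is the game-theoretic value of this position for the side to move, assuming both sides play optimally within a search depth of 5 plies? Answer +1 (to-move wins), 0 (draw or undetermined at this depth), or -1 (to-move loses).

value(X.OX/.OX., O) = 0

[X.OX/.OX.] O move#1: (0,1):+0/XOOX/.OX.*, (1,0):+0/X.OX/OOX., (1,3):+0/X.OX/.OXO
[XOOX/.OX.] X move#2: (1,0):+0/XOOX/XOX.*, (1,3):+0/XOOX/.OXX
[XOOX/XOX.] O move#3: (1,3):+0/XOOX/XOXO*
[XOOX/XOXO] end (terminal +0, X#4); searched X.OX/.OX. to 5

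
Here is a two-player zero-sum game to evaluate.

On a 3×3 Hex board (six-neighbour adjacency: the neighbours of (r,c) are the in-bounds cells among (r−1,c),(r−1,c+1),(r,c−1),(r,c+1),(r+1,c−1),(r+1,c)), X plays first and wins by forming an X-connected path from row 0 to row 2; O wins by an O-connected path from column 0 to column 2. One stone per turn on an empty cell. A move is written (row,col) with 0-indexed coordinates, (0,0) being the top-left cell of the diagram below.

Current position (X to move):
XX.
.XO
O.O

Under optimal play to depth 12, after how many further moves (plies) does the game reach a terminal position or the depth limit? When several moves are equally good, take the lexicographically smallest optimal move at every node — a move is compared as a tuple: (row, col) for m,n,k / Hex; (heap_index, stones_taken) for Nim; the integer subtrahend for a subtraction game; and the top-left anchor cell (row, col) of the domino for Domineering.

p1 X@[XX./.XO/O.O]: (0,2)[XXX/.XO/O.O]-1 (1,0)[XX./XXO/O.O]-1 (2,1)[XX./.XO/OXO]+1*
p2 O@[XX./.XO/OXO] terminal -1; root [XX./.XO/O.O] d12

PV length from [XX./.XO/O.O]: 1 ply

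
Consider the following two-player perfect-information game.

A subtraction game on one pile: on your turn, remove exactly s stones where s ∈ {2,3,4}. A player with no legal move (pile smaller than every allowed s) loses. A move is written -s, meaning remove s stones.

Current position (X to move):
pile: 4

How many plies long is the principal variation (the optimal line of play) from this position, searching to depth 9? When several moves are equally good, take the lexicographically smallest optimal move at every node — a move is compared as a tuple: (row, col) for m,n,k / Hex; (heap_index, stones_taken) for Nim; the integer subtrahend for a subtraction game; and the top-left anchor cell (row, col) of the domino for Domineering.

PV length from [4]: 1 ply

ply 1, X at 4 | -2=-1→2; -3=+1→1*; -4=+1→0
ply 2: 1 is terminal -1 (O); from 4 depth 9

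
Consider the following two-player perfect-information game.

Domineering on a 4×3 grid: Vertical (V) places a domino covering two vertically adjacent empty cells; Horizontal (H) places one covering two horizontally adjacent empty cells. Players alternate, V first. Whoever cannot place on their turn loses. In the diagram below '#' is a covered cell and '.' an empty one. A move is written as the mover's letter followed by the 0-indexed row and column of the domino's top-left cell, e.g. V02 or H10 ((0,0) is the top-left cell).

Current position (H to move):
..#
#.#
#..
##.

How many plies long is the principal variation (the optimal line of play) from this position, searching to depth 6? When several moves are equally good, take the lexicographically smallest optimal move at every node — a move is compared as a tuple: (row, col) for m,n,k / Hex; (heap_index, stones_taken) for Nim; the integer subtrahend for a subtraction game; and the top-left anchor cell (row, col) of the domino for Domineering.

[..#/#.#/#../##.] H move#1: H00:-1/###/#.#/#../##.*, H21:-1/..#/#.#/###/##.
[###/#.#/#../##.] V move#2: V11:+1/###/###/##./##.*, V22:+1/###/#.#/#.#/###
[###/###/##./##.] end (terminal -1, H#3); searched ..#/#.#/#../##. to 6

PV length from [..#/#.#/#../##.]: 2 plies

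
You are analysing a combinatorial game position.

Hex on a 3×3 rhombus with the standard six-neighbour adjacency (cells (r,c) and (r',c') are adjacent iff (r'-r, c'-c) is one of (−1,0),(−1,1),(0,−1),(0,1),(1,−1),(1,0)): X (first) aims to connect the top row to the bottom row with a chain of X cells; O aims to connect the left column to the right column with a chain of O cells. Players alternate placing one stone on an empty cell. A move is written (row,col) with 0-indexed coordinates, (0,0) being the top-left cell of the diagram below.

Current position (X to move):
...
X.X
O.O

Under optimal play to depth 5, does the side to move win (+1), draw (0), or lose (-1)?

p1 X@[.../X.X/O.O]: (0,0)[X../X.X/O.O]-1 (0,1)[.X./X.X/O.O]-1 (0,2)[..X/X.X/O.O]-1 (1,1)[.../XXX/O.O]-1 (2,1)[.../X.X/OXO]+1*
p2 O@[.../X.X/OXO]: (0,0)[O../X.X/OXO]-1* (0,1)[.O./X.X/OXO]-1 (0,2)[..O/X.X/OXO]-1 (1,1)[.../XOX/OXO]-1
p3 X@[O../X.X/OXO]: (0,1)[OX./X.X/OXO]+1* (0,2)[O.X/X.X/OXO]+1 (1,1)[O../XXX/OXO]+1
p4 O@[OX./X.X/OXO]: (0,2)[OXO/X.X/OXO]-1* (1,1)[OX./XOX/OXO]-1
p5 X@[OXO/X.X/OXO]: (1,1)[OXO/XXX/OXO]+1*
p6 O@[OXO/XXX/OXO] terminal -1; root [.../X.X/O.O] d5

value(.../X.X/O.O, X) = +1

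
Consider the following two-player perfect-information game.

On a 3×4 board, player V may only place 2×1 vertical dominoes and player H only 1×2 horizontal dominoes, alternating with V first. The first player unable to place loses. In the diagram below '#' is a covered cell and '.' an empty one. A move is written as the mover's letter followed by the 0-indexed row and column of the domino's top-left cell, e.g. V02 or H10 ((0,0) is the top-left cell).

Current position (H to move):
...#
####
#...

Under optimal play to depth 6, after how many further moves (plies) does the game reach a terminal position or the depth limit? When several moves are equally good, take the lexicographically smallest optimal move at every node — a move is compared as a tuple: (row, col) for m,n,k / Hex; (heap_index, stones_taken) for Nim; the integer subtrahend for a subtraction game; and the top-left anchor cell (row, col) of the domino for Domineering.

PV length from [...#/####/#...]: 1 ply

p1 H@[...#/####/#...]: H00[##.#/####/#...]+1* H01[.###/####/#...]+1 H21[...#/####/###.]+1 H22[...#/####/#.##]+1
p2 V@[##.#/####/#...] terminal -1; root [...#/####/#...] d6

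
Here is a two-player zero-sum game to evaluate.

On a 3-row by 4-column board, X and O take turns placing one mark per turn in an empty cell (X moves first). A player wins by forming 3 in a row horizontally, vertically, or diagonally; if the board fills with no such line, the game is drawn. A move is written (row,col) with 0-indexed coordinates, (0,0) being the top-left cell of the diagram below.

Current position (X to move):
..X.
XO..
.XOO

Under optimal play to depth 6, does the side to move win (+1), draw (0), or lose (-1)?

[..X./XO../.XOO] X move#1: (0,0):+1/X.X./XO../.XOO*, (0,1):-1/.XX./XO../.XOO, (0,3):-1/..XX/XO../.XOO, (1,2):-1/..X./XOX./.XOO, (1,3):-1/..X./XO.X/.XOO, (2,0):-1/..X./XO../XXOO
[X.X./XO../.XOO] O move#2: (0,1):-1/XOX./XO../.XOO*, (0,3):-1/X.XO/XO../.XOO, (1,2):-1/X.X./XOO./.XOO, (1,3):-1/X.X./XO.O/.XOO, (2,0):-1/X.X./XO../OXOO
[XOX./XO../.XOO] X move#3: (0,3):-1/XOXX/XO../.XOO, (1,2):+1/XOX./XOX./.XOO*, (1,3):-1/XOX./XO.X/.XOO, (2,0):+1/XOX./XO../XXOO
[XOX./XOX./.XOO] O move#4: (0,3):-1/XOXO/XOX./.XOO*, (1,3):-1/XOX./XOXO/.XOO, (2,0):-1/XOX./XOX./OXOO
[XOXO/XOX./.XOO] X move#5: (1,3):+0/XOXO/XOXX/.XOO, (2,0):+1/XOXO/XOX./XXOO*
[XOXO/XOX./XXOO] end (terminal -1, O#6); searched ..X./XO../.XOO to 6

value(..X./XO../.XOO, X) = +1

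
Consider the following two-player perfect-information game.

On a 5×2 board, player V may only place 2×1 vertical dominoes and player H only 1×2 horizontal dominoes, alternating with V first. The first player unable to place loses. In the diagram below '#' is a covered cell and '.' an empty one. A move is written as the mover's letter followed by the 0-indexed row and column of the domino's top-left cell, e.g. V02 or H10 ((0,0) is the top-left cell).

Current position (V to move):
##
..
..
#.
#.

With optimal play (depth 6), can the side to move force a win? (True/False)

V winning at [##/../../#./#.]: True

p1 V@[##/../../#./#.]: V10[##/#./#./#./#.]+1* V11[##/.#/.#/#./#.]+1 V21[##/../.#/##/#.]-1 V31[##/../../##/##]-1
p2 H@[##/#./#./#./#.] terminal -1; root [##/../../#./#.] d6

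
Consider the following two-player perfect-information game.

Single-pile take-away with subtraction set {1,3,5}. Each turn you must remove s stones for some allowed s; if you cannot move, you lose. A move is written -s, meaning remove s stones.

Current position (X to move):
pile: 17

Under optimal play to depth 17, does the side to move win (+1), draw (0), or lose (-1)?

ply 1, X at 17 | -1=+1→16*; -3=+1→14; -5=+1→12
ply 2, O at 16 | -1=-1→15*; -3=-1→13; -5=-1→11
ply 3, X at 15 | -1=+1→14*; -3=+1→12; -5=+1→10
ply 4, O at 14 | -1=-1→13*; -3=-1→11; -5=-1→9
ply 5, X at 13 | -1=+1→12*; -3=+1→10; -5=+1→8
ply 6, O at 12 | -1=-1→11*; -3=-1→9; -5=-1→7
ply 7, X at 11 | -1=+1→10*; -3=+1→8; -5=+1→6
ply 8, O at 10 | -1=-1→9*; -3=-1→7; -5=-1→5
ply 9, X at 9 | -1=+1→8*; -3=+1→6; -5=+1→4
ply 10, O at 8 | -1=-1→7*; -3=-1→5; -5=-1→3
ply 11, X at 7 | -1=+1→6*; -3=+1→4; -5=+1→2
ply 12, O at 6 | -1=-1→5*; -3=-1→3; -5=-1→1
ply 13, X at 5 | -1=+1→4*; -3=+1→2; -5=+1→0
ply 14, O at 4 | -1=-1→3*; -3=-1→1
ply 15, X at 3 | -1=+1→2*; -3=+1→0
ply 16, O at 2 | -1=-1→1*
ply 17, X at 1 | -1=+1→0*
ply 18: 0 is terminal -1 (O); from 17 depth 17

value(17, X) = +1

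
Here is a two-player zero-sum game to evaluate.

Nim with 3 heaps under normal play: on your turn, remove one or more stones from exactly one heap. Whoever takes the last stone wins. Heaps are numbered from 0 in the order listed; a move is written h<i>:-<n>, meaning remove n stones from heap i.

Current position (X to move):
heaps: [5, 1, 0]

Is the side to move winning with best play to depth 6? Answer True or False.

X winning at [(5,1,0)]: True

ply 1, X at (5,1,0) | h0:-1=-1→(4,1,0); h0:-2=-1→(3,1,0); h0:-3=-1→(2,1,0); h0:-4=+1→(1,1,0)*; h0:-5=-1→(0,1,0); h1:-1=-1→(5,0,0)
ply 2, O at (1,1,0) | h0:-1=-1→(0,1,0)*; h1:-1=-1→(1,0,0)
ply 3, X at (0,1,0) | h1:-1=+1→(0,0,0)*
ply 4: (0,0,0) is terminal -1 (O); from (5,1,0) depth 6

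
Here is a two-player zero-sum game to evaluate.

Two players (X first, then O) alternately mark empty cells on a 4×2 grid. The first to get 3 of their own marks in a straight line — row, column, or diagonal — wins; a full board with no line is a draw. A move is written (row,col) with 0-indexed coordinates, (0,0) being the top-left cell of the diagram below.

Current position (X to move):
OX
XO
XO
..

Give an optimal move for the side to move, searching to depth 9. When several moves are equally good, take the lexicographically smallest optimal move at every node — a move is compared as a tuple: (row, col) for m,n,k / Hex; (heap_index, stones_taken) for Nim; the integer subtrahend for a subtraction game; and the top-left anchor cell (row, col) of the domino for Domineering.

[OX/XO/XO/..] X move#1: (3,0):+1/OX/XO/XO/X.*, (3,1):+0/OX/XO/XO/.X
[OX/XO/XO/X.] end (terminal -1, O#2); searched OX/XO/XO/.. to 9

X's best at [OX/XO/XO/..]: (3,0)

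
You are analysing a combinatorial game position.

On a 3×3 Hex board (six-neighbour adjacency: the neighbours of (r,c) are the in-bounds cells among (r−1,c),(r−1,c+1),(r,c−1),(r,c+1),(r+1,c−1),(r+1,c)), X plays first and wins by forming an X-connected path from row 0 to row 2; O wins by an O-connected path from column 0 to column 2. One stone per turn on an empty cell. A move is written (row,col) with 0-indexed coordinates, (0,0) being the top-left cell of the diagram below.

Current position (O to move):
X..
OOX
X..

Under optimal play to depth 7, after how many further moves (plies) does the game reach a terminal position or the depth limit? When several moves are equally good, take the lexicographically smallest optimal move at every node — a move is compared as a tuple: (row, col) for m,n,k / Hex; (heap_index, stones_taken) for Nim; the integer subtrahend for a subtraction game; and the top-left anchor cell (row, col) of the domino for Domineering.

PV length from [X../OOX/X..]: 1 ply

ply 1, O at X../OOX/X.. | (0,1)=-1→XO./OOX/X..; (0,2)=+1→X.O/OOX/X..*; (2,1)=+1→X../OOX/XO.; (2,2)=+1→X../OOX/X.O
ply 2: X.O/OOX/X.. is terminal -1 (X); from X../OOX/X.. depth 7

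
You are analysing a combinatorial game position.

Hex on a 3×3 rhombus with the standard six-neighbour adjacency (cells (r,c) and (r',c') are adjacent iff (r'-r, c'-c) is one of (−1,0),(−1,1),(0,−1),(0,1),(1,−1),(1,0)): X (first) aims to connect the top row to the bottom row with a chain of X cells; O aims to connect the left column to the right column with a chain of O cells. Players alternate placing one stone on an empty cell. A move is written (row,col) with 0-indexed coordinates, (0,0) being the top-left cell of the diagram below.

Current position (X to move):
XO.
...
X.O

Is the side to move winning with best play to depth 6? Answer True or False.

[XO./.../X.O] X move#1: (0,2):+1/XOX/.../X.O*, (1,0):+1/XO./X../X.O, (1,1):+1/XO./.X./X.O, (1,2):+1/XO./..X/X.O, (2,1):+1/XO./.../XXO
[XOX/.../X.O] O move#2: (1,0):-1/XOX/O../X.O*, (1,1):-1/XOX/.O./X.O, (1,2):-1/XOX/..O/X.O, (2,1):-1/XOX/.../XOO
[XOX/O../X.O] X move#3: (1,1):+1/XOX/OX./X.O*, (1,2):+1/XOX/O.X/X.O, (2,1):+1/XOX/O../XXO
[XOX/OX./X.O] end (terminal -1, O#4); searched XO./.../X.O to 6

X winning at [XO./.../X.O]: True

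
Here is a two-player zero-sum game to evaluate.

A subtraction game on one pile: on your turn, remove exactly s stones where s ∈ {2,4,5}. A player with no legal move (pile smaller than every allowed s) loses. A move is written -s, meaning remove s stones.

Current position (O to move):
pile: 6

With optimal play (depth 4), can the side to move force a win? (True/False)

O winning at [6]: True

[6] O move#1: -2:-1/4, -4:-1/2, -5:+1/1*
[1] end (terminal -1, X#2); searched 6 to 4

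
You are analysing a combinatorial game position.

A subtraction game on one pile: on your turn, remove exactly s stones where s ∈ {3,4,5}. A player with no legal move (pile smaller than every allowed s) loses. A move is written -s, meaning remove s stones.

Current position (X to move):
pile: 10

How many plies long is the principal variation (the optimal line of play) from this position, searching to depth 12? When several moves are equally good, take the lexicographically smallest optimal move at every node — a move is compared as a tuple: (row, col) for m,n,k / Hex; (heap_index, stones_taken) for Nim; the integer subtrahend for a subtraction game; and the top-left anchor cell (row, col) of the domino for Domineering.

PV length from [10]: 2 plies

ply 1, X at 10 | -3=-1→7*; -4=-1→6; -5=-1→5
ply 2, O at 7 | -3=-1→4; -4=-1→3; -5=+1→2*
ply 3: 2 is terminal -1 (X); from 10 depth 12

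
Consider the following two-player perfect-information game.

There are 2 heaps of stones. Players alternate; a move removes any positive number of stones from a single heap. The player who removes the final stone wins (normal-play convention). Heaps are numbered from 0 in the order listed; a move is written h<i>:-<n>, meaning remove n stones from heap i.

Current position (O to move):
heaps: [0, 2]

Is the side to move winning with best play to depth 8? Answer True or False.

O winning at [(0,2)]: True

[(0,2)] O move#1: h1:-1:-1/(0,1), h1:-2:+1/(0,0)*
[(0,0)] end (terminal -1, X#2); searched (0,2) to 8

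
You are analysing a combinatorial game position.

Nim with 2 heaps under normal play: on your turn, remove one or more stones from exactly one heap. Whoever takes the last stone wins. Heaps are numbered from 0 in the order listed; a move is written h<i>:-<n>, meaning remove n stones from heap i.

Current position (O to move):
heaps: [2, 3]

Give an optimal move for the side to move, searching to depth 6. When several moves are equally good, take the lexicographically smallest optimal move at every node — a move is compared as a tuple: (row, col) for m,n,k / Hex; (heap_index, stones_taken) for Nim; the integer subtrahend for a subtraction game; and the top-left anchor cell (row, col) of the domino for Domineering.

O's best at [(2,3)]: h1:-1

ply 1, O at (2,3) | h0:-1=-1→(1,3); h0:-2=-1→(0,3); h1:-1=+1→(2,2)*; h1:-2=-1→(2,1); h1:-3=-1→(2,0)
ply 2, X at (2,2) | h0:-1=-1→(1,2)*; h0:-2=-1→(0,2); h1:-1=-1→(2,1); h1:-2=-1→(2,0)
ply 3, O at (1,2) | h0:-1=-1→(0,2); h1:-1=+1→(1,1)*; h1:-2=-1→(1,0)
ply 4, X at (1,1) | h0:-1=-1→(0,1)*; h1:-1=-1→(1,0)
ply 5, O at (0,1) | h1:-1=+1→(0,0)*
ply 6: (0,0) is terminal -1 (X); from (2,3) depth 6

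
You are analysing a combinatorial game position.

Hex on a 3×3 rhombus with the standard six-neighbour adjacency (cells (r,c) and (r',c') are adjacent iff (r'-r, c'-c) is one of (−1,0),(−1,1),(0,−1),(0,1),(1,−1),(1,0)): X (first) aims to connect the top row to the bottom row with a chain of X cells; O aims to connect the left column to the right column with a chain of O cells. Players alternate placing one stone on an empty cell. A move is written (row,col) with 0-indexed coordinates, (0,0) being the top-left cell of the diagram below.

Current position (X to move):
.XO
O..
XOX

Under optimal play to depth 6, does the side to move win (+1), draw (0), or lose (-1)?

ply 1, X at .XO/O../XOX | (0,0)=-1→XXO/O../XOX; (1,1)=+1→.XO/OX./XOX*; (1,2)=-1→.XO/O.X/XOX
ply 2: .XO/OX./XOX is terminal -1 (O); from .XO/O../XOX depth 6

value(.XO/O../XOX, X) = +1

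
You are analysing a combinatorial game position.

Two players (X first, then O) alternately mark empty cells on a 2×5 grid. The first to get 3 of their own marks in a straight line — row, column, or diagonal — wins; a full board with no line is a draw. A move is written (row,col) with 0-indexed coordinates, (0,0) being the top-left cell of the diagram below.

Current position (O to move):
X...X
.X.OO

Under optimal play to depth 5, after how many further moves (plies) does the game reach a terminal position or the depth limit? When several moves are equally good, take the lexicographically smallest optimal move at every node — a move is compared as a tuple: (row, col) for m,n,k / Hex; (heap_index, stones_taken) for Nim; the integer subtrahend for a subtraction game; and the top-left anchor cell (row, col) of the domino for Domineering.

PV length from [X...X/.X.OO]: 1 ply

p1 O@[X...X/.X.OO]: (0,1)[XO..X/.X.OO]+0 (0,2)[X.O.X/.X.OO]+0 (0,3)[X..OX/.X.OO]+0 (1,0)[X...X/OX.OO]+0 (1,2)[X...X/.XOOO]+1*
p2 X@[X...X/.XOOO] terminal -1; root [X...X/.X.OO] d5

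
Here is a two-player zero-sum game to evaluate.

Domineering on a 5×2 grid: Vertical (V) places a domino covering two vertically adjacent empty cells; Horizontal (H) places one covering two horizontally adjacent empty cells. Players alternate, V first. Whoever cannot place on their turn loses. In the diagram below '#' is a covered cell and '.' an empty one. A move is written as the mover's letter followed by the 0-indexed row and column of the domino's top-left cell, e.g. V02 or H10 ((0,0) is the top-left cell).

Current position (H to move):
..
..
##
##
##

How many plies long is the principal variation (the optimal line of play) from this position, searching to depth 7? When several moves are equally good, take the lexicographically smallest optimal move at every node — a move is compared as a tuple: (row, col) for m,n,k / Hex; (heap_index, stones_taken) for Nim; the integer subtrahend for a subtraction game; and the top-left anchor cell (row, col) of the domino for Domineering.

p1 H@[../../##/##/##]: H00[##/../##/##/##]+1* H10[../##/##/##/##]+1
p2 V@[##/../##/##/##] terminal -1; root [../../##/##/##] d7

PV length from [../../##/##/##]: 1 ply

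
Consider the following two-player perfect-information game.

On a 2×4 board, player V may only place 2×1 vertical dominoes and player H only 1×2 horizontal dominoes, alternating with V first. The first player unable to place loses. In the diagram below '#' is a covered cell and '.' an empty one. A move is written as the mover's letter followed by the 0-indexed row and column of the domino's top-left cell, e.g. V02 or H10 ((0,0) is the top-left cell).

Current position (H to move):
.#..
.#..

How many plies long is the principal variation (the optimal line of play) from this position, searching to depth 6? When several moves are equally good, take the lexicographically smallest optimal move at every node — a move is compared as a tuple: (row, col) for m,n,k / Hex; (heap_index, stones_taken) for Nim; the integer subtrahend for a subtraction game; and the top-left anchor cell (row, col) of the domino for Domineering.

p1 H@[.#../.#..]: H02[.###/.#..]+1* H12[.#../.###]+1
p2 V@[.###/.#..]: V00[####/##..]-1*
p3 H@[####/##..]: H12[####/####]+1*
p4 V@[####/####] terminal -1; root [.#../.#..] d6

PV length from [.#../.#..]: 3 plies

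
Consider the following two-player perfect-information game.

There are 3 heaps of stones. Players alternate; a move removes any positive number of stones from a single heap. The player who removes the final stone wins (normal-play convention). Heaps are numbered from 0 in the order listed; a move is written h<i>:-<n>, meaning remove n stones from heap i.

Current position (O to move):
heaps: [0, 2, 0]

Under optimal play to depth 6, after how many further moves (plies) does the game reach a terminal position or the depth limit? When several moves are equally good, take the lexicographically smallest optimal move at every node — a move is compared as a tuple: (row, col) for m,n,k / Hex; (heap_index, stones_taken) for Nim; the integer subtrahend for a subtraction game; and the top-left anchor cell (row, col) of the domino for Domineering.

PV length from [(0,2,0)]: 1 ply

ply 1, O at (0,2,0) | h1:-1=-1→(0,1,0); h1:-2=+1→(0,0,0)*
ply 2: (0,0,0) is terminal -1 (X); from (0,2,0) depth 6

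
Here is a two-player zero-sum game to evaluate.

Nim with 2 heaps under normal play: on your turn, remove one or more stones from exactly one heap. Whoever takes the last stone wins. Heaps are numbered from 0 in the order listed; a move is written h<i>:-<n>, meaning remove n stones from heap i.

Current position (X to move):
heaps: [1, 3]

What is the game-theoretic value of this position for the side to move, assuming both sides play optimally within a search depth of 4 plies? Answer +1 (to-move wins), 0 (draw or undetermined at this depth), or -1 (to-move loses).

ply 1, X at (1,3) | h0:-1=-1→(0,3); h1:-1=-1→(1,2); h1:-2=+1→(1,1)*; h1:-3=-1→(1,0)
ply 2, O at (1,1) | h0:-1=-1→(0,1)*; h1:-1=-1→(1,0)
ply 3, X at (0,1) | h1:-1=+1→(0,0)*
ply 4: (0,0) is terminal -1 (O); from (1,3) depth 4

value((1,3), X) = +1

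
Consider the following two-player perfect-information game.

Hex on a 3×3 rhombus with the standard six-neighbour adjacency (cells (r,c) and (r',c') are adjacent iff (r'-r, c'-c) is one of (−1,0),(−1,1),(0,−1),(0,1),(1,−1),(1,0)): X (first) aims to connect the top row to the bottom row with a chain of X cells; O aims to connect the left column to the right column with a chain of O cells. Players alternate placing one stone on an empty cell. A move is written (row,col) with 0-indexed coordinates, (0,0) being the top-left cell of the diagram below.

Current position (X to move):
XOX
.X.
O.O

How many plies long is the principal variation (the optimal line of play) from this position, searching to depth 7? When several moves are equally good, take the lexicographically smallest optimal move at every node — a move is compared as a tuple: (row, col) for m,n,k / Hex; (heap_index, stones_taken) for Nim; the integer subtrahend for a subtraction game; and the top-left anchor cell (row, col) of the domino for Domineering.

p1 X@[XOX/.X./O.O]: (1,0)[XOX/XX./O.O]-1 (1,2)[XOX/.XX/O.O]-1 (2,1)[XOX/.X./OXO]+1*
p2 O@[XOX/.X./OXO] terminal -1; root [XOX/.X./O.O] d7

PV length from [XOX/.X./O.O]: 1 ply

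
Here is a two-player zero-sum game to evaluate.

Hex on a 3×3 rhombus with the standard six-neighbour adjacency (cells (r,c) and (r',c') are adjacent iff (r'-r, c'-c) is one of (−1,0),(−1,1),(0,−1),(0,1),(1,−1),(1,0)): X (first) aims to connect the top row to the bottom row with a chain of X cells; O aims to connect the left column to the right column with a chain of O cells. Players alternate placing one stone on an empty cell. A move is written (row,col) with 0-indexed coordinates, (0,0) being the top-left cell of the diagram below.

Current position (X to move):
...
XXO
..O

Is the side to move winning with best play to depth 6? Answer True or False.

ply 1, X at .../XXO/..O | (0,0)=+1→X../XXO/..O*; (0,1)=+1→.X./XXO/..O; (0,2)=+1→..X/XXO/..O; (2,0)=+1→.../XXO/X.O; (2,1)=+1→.../XXO/.XO
ply 2, O at X../XXO/..O | (0,1)=-1→XO./XXO/..O*; (0,2)=-1→X.O/XXO/..O; (2,0)=-1→X../XXO/O.O; (2,1)=-1→X../XXO/.OO
ply 3, X at XO./XXO/..O | (0,2)=+1→XOX/XXO/..O*; (2,0)=+1→XO./XXO/X.O; (2,1)=+1→XO./XXO/.XO
ply 4, O at XOX/XXO/..O | (2,0)=-1→XOX/XXO/O.O*; (2,1)=-1→XOX/XXO/.OO
ply 5, X at XOX/XXO/O.O | (2,1)=+1→XOX/XXO/OXO*
ply 6: XOX/XXO/OXO is terminal -1 (O); from .../XXO/..O depth 6

X winning at [.../XXO/..O]: True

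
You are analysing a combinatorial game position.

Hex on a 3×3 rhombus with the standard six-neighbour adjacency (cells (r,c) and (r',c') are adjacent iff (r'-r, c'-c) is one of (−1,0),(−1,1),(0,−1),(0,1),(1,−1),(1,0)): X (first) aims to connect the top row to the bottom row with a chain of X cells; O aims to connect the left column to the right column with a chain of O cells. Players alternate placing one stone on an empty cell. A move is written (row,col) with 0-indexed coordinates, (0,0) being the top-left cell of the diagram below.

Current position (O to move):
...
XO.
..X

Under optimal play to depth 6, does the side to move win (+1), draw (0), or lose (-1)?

value(.../XO./..X, O) = +1

[.../XO./..X] O move#1: (0,0):+1/O../XO./..X*, (0,1):+1/.O./XO./..X, (0,2):-1/..O/XO./..X, (1,2):-1/.../XOO/..X, (2,0):+1/.../XO./O.X, (2,1):-1/.../XO./.OX
[O../XO./..X] X move#2: (0,1):-1/OX./XO./..X*, (0,2):-1/O.X/XO./..X, (1,2):-1/O../XOX/..X, (2,0):-1/O../XO./X.X, (2,1):-1/O../XO./.XX
[OX./XO./..X] O move#3: (0,2):-1/OXO/XO./..X, (1,2):-1/OX./XOO/..X, (2,0):+1/OX./XO./O.X*, (2,1):-1/OX./XO./.OX
[OX./XO./O.X] X move#4: (0,2):-1/OXX/XO./O.X*, (1,2):-1/OX./XOX/O.X, (2,1):-1/OX./XO./OXX
[OXX/XO./O.X] O move#5: (1,2):+1/OXX/XOO/O.X*, (2,1):-1/OXX/XO./OOX
[OXX/XOO/O.X] end (terminal -1, X#6); searched .../XO./..X to 6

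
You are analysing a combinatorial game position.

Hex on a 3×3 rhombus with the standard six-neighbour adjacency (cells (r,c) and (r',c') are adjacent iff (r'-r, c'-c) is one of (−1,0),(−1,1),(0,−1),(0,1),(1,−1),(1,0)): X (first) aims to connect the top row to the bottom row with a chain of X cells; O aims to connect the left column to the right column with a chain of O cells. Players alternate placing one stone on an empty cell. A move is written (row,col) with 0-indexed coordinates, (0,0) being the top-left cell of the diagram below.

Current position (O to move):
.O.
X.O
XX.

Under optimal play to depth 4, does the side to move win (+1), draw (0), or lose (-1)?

p1 O@[.O./X.O/XX.]: (0,0)[OO./X.O/XX.]+1* (0,2)[.OO/X.O/XX.]-1 (1,1)[.O./XOO/XX.]-1 (2,2)[.O./X.O/XXO]-1
p2 X@[OO./X.O/XX.]: (0,2)[OOX/X.O/XX.]-1* (1,1)[OO./XXO/XX.]-1 (2,2)[OO./X.O/XXX]-1
p3 O@[OOX/X.O/XX.]: (1,1)[OOX/XOO/XX.]+1* (2,2)[OOX/X.O/XXO]-1
p4 X@[OOX/XOO/XX.] terminal -1; root [.O./X.O/XX.] d4

value(.O./X.O/XX., O) = +1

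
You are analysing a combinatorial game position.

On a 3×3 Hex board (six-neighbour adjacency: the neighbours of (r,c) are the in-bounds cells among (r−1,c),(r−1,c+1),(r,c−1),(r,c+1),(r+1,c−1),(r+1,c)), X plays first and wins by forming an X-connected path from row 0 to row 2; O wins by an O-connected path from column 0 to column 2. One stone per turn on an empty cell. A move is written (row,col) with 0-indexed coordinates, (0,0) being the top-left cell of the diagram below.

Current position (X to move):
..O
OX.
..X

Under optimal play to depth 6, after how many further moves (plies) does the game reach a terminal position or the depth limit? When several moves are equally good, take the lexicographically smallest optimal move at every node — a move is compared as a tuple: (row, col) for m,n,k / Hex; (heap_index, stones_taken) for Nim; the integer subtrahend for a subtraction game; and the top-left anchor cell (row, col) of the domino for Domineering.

PV length from [..O/OX./..X]: 3 plies

[..O/OX./..X] X move#1: (0,0):-1/X.O/OX./..X, (0,1):+1/.XO/OX./..X*, (1,2):-1/..O/OXX/..X, (2,0):-1/..O/OX./X.X, (2,1):-1/..O/OX./.XX
[.XO/OX./..X] O move#2: (0,0):-1/OXO/OX./..X*, (1,2):-1/.XO/OXO/..X, (2,0):-1/.XO/OX./O.X, (2,1):-1/.XO/OX./.OX
[OXO/OX./..X] X move#3: (1,2):+1/OXO/OXX/..X*, (2,0):+1/OXO/OX./X.X, (2,1):+1/OXO/OX./.XX
[OXO/OXX/..X] end (terminal -1, O#4); searched ..O/OX./..X to 6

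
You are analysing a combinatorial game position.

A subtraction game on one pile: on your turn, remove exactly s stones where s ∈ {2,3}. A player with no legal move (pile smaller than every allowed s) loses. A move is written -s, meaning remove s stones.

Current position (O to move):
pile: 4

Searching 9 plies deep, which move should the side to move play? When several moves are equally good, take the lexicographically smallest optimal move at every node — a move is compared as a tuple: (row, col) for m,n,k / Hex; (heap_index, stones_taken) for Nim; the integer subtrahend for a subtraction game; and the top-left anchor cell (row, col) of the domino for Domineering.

O's best at [4]: -3

[4] O move#1: -2:-1/2, -3:+1/1*
[1] end (terminal -1, X#2); searched 4 to 9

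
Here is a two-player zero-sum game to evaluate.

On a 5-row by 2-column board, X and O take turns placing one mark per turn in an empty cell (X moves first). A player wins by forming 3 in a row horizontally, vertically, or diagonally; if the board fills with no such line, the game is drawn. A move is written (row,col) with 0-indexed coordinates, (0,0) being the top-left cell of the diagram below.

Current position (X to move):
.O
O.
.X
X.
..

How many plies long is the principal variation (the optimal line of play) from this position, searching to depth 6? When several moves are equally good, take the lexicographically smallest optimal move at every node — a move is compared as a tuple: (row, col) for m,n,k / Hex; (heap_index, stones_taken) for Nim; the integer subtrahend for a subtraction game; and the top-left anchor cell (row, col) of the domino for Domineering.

[.O/O./.X/X./..] X move#1: (0,0):+0/XO/O./.X/X./.., (1,1):+0/.O/OX/.X/X./.., (2,0):+1/.O/O./XX/X./..*, (3,1):+1/.O/O./.X/XX/.., (4,0):+0/.O/O./.X/X./X., (4,1):+0/.O/O./.X/X./.X
[.O/O./XX/X./..] O move#2: (0,0):-1/OO/O./XX/X./..*, (1,1):-1/.O/OO/XX/X./.., (3,1):-1/.O/O./XX/XO/.., (4,0):-1/.O/O./XX/X./O., (4,1):-1/.O/O./XX/X./.O
[OO/O./XX/X./..] X move#3: (1,1):+1/OO/OX/XX/X./..*, (3,1):+1/OO/O./XX/XX/.., (4,0):+1/OO/O./XX/X./X., (4,1):+1/OO/O./XX/X./.X
[OO/OX/XX/X./..] O move#4: (3,1):-1/OO/OX/XX/XO/..*, (4,0):-1/OO/OX/XX/X./O., (4,1):-1/OO/OX/XX/X./.O
[OO/OX/XX/XO/..] X move#5: (4,0):+1/OO/OX/XX/XO/X.*, (4,1):+0/OO/OX/XX/XO/.X
[OO/OX/XX/XO/X.] end (terminal -1, O#6); searched .O/O./.X/X./.. to 6

PV length from [.O/O./.X/X./..]: 5 plies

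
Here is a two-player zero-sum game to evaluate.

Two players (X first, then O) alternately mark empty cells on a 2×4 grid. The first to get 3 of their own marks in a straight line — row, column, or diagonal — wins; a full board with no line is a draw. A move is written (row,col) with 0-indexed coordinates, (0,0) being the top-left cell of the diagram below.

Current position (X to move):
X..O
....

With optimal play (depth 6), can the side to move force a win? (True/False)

X winning at [X..O/....]: False

p1 X@[X..O/....]: (0,1)[XX.O/....]+0* (0,2)[X.XO/....]+0 (1,0)[X..O/X...]+0 (1,1)[X..O/.X..]+0 (1,2)[X..O/..X.]+0 (1,3)[X..O/...X]+0
p2 O@[XX.O/....]: (0,2)[XXOO/....]+0* (1,0)[XX.O/O...]-1 (1,1)[XX.O/.O..]-1 (1,2)[XX.O/..O.]-1 (1,3)[XX.O/...O]-1
p3 X@[XXOO/....]: (1,0)[XXOO/X...]+0* (1,1)[XXOO/.X..]+0 (1,2)[XXOO/..X.]+0 (1,3)[XXOO/...X]+0
p4 O@[XXOO/X...]: (1,1)[XXOO/XO..]+0* (1,2)[XXOO/X.O.]+0 (1,3)[XXOO/X..O]+0
p5 X@[XXOO/XO..]: (1,2)[XXOO/XOX.]+0* (1,3)[XXOO/XO.X]+0
p6 O@[XXOO/XOX.]: (1,3)[XXOO/XOXO]+0*
p7 X@[XXOO/XOXO] terminal +0; root [X..O/....] d6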